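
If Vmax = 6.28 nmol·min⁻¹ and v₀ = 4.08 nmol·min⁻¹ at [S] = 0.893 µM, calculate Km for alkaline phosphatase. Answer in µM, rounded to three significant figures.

From v = Vmax[S]/(Km+[S]), Km = [S](Vmax − v)/v.
Km = 0.893 × (6.28 − 4.08) / 4.08 = 1.965/4.08 = 0.482 µM.

0.482 µM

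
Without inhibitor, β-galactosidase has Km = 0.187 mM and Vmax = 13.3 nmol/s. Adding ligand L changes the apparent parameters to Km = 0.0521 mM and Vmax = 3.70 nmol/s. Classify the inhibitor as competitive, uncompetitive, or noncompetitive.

Both Km and Vmax decrease by the same factor (~3.59-fold) — characteristic of uncompetitive inhibition.

uncompetitive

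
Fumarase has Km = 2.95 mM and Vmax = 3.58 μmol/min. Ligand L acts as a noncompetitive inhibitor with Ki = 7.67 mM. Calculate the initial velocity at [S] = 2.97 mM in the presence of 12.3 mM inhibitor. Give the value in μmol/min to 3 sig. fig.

α = 1 + [I]/Ki = 1 + 12.3/7.67 = 2.604.
For a noncompetitive inhibitor, Vmax is reduced to Vmax/α while Km is unchanged: Km,app = 2.95 mM, Vmax,app = 1.37 μmol/min.
v = Vmax,app·[S]/(Km,app + [S]) = 1.37 × 2.97/(2.95 + 2.97) = 0.690 μmol/min.

0.690 μmol/min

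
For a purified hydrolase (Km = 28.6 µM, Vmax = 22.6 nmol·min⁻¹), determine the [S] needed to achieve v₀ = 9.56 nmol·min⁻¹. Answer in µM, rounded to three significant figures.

The required fractional saturation is v/Vmax = 9.56/22.6 = 0.4230.
Then [S]/(Km+[S]) = 0.4230 ⇒ [S] = 28.6 × 0.4230/(1 − 0.4230) = 21.0 µM.

21.0 µM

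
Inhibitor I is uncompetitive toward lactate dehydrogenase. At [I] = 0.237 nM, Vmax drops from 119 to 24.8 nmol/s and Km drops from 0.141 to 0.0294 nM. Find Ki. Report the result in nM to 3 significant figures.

Uncompetitive: Vmax,app = Vmax/α (and Km,app = Km/α) with α = 1 + [I]/Ki.
α = Vmax/Vmax,app = 119/24.8 = 4.798.
Ki = [I]/(α − 1) = 0.237/3.798 = 0.0624 nM.

0.0624 nM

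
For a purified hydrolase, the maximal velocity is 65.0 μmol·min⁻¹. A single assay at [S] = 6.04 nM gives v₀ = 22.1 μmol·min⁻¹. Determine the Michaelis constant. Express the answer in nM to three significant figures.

11.7 nM

From v = Vmax[S]/(Km+[S]), Km = [S](Vmax − v)/v.
Km = 6.04 × (65.0 − 22.1) / 22.1 = 259.1/22.1 = 11.7 nM.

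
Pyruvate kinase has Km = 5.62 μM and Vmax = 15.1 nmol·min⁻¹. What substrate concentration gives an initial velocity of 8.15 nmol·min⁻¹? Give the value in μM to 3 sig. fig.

6.59 μM

Rearranging v = Vmax[S]/(Km+[S]) gives [S] = Km·v/(Vmax − v).
[S] = 5.62 × 8.15 / (15.1 − 8.15) = 45.80/6.950 = 6.59 μM.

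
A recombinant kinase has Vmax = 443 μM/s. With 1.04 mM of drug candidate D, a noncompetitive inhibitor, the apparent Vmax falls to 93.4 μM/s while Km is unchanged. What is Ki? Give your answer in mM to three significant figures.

0.278 mM

Noncompetitive: Vmax,app = Vmax/α with α = 1 + [I]/Ki.
α = Vmax/Vmax,app = 443/93.4 = 4.743.
Since α = 1 + [I]/Ki, [I]/Ki = 4.743 − 1 = 3.743 and Ki = 1.04/3.743 = 0.278 mM.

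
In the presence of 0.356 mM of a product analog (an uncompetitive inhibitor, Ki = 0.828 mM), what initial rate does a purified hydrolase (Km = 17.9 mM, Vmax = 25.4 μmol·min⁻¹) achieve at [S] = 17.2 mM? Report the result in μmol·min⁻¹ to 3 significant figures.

10.3 μmol·min⁻¹

α = 1 + [I]/Ki = 1 + 0.356/0.828 = 1.430.
For an uncompetitive inhibitor, both parameters are divided by α, giving Vmax/α and Km/α: Km,app = 12.5 mM, Vmax,app = 17.8 μmol·min⁻¹.
v = Vmax,app·[S]/(Km,app + [S]) = 17.8 × 17.2/(12.5 + 17.2) = 10.3 μmol·min⁻¹.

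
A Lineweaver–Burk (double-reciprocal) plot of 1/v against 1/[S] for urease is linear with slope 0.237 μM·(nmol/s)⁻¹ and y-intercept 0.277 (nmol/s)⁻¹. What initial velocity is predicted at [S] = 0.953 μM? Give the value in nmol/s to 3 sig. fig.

The y-intercept is 1/Vmax, so Vmax = 1/0.277 = 3.61 nmol/s.
The slope is Km/Vmax, so Km = 0.237 × 3.61 = 0.856 μM.
Then v = 3.61 × 0.953/(0.856 + 0.953) = 1.90 nmol/s.

1.90 nmol/s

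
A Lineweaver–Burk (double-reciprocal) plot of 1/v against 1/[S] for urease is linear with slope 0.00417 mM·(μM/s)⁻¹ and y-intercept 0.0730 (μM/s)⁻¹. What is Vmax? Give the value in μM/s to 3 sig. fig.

The y-intercept of a Lineweaver–Burk plot equals 1/Vmax, so Vmax = 1/0.0730 = 13.7 μM/s.

13.7 μM/s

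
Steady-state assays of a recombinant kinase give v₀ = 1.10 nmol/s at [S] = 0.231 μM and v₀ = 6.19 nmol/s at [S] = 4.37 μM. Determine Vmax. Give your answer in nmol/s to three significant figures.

In reciprocal form, 1/v = (Km/Vmax)·(1/[S]) + 1/Vmax. The two points give (1/[S], 1/v) = (4.329, 0.9091) and (0.2288, 0.1616).
Slope = (0.9091 − 0.1616)/(4.329 − 0.2288) = 0.1823; intercept = 0.9091 − 0.1823×4.329 = 0.1198.
Vmax = 1/intercept = 8.35 nmol/s; Km = slope × Vmax = 0.1823 × 8.35 = 1.52 μM.

8.35 nmol/s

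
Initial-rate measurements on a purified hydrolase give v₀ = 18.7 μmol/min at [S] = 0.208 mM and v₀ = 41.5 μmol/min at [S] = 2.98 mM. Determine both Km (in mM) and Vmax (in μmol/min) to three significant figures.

Km = 0.300 mM; Vmax = 45.7 μmol/min

In reciprocal form, 1/v = (Km/Vmax)·(1/[S]) + 1/Vmax. The two points give (1/[S], 1/v) = (4.808, 0.05348) and (0.3356, 0.02410).
Slope = (0.05348 − 0.02410)/(4.808 − 0.3356) = 0.006569; intercept = 0.05348 − 0.006569×4.808 = 0.02189.
Vmax = 1/intercept = 45.7 μmol/min; Km = slope × Vmax = 0.006569 × 45.7 = 0.300 mM.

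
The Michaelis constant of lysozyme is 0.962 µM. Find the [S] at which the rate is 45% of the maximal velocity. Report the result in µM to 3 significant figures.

0.787 µM

v/Vmax = [S]/(Km+[S]) = 0.45, so [S] = Km·0.45/(1 − 0.45) = 0.962 × 0.8182.
[S] = 0.787 µM.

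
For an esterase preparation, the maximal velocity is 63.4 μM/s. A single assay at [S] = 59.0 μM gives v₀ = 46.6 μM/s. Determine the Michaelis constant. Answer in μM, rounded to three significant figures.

21.3 μM

From v = Vmax[S]/(Km+[S]), Km = [S](Vmax − v)/v.
Km = 59.0 × (63.4 − 46.6) / 46.6 = 991.2/46.6 = 21.3 μM.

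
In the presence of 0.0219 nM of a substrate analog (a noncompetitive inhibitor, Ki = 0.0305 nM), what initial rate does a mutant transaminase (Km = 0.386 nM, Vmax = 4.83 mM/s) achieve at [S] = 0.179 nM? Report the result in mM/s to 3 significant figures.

0.891 mM/s

α = 1 + [I]/Ki = 1 + 0.0219/0.0305 = 1.718.
For a noncompetitive inhibitor, Vmax is reduced to Vmax/α while Km is unchanged: Km,app = 0.386 nM, Vmax,app = 2.81 mM/s.
v = Vmax,app·[S]/(Km,app + [S]) = 2.81 × 0.179/(0.386 + 0.179) = 0.891 mM/s.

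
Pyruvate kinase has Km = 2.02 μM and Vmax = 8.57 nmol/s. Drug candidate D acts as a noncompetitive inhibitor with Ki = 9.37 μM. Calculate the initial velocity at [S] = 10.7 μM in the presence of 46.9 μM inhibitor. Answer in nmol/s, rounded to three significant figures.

1.20 nmol/s

With α = 1 + [I]/Ki = 1 + 46.9/9.37 = 6.005, the noncompetitive rate law is v = (Vmax/α)·[S] / (Km + [S]).
v = (8.57/6.005)×10.7 / (2.02 + 10.7) = 15.27/12.72 = 1.20 nmol/s.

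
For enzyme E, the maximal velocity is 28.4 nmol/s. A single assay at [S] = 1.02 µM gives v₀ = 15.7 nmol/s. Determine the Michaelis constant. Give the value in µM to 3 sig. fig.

v/Vmax = 15.7/28.4 = 0.5528 = [S]/(Km+[S]).
So Km + [S] = [S]/0.5528 = 1.845 µM, giving Km = 1.845 − 1.02 = 0.825 µM.

0.825 µM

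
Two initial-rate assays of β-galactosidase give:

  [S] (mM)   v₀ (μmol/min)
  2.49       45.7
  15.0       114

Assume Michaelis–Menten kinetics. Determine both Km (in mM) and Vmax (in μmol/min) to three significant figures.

In reciprocal form, 1/v = (Km/Vmax)·(1/[S]) + 1/Vmax. The two points give (1/[S], 1/v) = (0.4016, 0.02188) and (0.06667, 0.008772).
Slope = (0.02188 − 0.008772)/(0.4016 − 0.06667) = 0.03914; intercept = 0.02188 − 0.03914×0.4016 = 0.006163.
Vmax = 1/intercept = 162 μmol/min; Km = slope × Vmax = 0.03914 × 162 = 6.35 mM.

Km = 6.35 mM; Vmax = 162 μmol/min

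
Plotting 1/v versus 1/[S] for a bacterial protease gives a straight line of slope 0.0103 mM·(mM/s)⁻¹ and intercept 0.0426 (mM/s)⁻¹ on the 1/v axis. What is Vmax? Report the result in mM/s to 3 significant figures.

23.5 mM/s

The y-intercept of a Lineweaver–Burk plot equals 1/Vmax, so Vmax = 1/0.0426 = 23.5 mM/s.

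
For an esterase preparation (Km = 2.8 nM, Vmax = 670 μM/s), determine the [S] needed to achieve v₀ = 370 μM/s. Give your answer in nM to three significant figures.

Rearranging v = Vmax[S]/(Km+[S]) gives [S] = Km·v/(Vmax − v).
[S] = 2.8 × 370 / (670 − 370) = 1036/300.0 = 3.45 nM.

3.45 nM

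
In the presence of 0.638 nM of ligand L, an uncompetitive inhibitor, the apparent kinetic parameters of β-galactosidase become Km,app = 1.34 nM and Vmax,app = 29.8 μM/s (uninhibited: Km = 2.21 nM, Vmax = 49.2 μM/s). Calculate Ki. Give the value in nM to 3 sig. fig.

0.980 nM

Uncompetitive: Vmax,app = Vmax/α (and Km,app = Km/α) with α = 1 + [I]/Ki.
α = Vmax/Vmax,app = 49.2/29.8 = 1.651.
Since α = 1 + [I]/Ki, [I]/Ki = 1.651 − 1 = 0.6510 and Ki = 0.638/0.6510 = 0.980 nM.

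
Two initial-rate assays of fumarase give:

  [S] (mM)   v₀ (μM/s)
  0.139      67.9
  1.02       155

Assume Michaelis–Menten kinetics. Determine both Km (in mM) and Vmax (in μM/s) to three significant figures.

From v = Vmax[S]/(Km+[S]), each point gives Vmax = v(Km+[S])/[S].
Equating: 67.9(Km+0.139)/0.139 = 155(Km+1.02)/1.02.
488.5·Km + 67.9 = 152.0·Km + 155, so (488.5 − 152.0)·Km = 155 − 67.9.
Km = 87.10/336.5 = 0.259 mM; then Vmax = 67.9(0.259+0.139)/0.139 = 194 μM/s.

Km = 0.259 mM; Vmax = 194 μM/s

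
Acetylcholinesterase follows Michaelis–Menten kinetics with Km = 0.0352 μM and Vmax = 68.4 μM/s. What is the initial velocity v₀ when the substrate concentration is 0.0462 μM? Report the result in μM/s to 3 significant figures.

v = Vmax·[S]/(Km + [S]) = 68.4 × 0.0462 / (0.0352 + 0.0462)
  = 3.160 / 0.08140 = 38.8 μM/s.

38.8 μM/s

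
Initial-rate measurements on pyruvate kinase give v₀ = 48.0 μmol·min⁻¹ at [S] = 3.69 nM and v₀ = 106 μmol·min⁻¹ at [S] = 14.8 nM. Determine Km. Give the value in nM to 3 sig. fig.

In reciprocal form, 1/v = (Km/Vmax)·(1/[S]) + 1/Vmax. The two points give (1/[S], 1/v) = (0.2710, 0.02083) and (0.06757, 0.009434).
Slope = (0.02083 − 0.009434)/(0.2710 − 0.06757) = 0.05603; intercept = 0.02083 − 0.05603×0.2710 = 0.005648.
Vmax = 1/intercept = 177 μmol·min⁻¹; Km = slope × Vmax = 0.05603 × 177 = 9.92 nM.

9.92 nM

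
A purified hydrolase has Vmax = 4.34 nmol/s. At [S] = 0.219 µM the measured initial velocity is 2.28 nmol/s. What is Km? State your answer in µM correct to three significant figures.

v/Vmax = 2.28/4.34 = 0.5253 = [S]/(Km+[S]).
So Km + [S] = [S]/0.5253 = 0.4169 µM, giving Km = 0.4169 − 0.219 = 0.198 µM.

0.198 µM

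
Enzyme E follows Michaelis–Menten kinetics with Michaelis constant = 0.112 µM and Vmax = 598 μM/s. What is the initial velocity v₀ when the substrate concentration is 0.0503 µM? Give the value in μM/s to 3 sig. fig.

185 μM/s

v = Vmax·[S]/(Km + [S]) = 598 × 0.0503 / (0.112 + 0.0503)
  = 30.08 / 0.1623 = 185 μM/s.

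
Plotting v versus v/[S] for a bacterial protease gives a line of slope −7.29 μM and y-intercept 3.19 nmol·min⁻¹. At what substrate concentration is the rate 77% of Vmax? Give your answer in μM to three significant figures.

The Eadie–Hofstee slope gives Km = 7.29 μM (slope = −Km).
v/Vmax = [S]/(Km+[S]) = 0.77 ⇒ [S] = Km·0.77/(1−0.77) = 7.29 × 3.348 = 24.4 μM.

24.4 μM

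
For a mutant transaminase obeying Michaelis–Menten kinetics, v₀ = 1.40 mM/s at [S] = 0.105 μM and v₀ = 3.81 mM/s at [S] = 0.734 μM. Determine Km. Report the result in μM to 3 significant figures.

0.296 μM

In reciprocal form, 1/v = (Km/Vmax)·(1/[S]) + 1/Vmax. The two points give (1/[S], 1/v) = (9.524, 0.7143) and (1.362, 0.2625).
Slope = (0.7143 − 0.2625)/(9.524 − 1.362) = 0.05536; intercept = 0.7143 − 0.05536×9.524 = 0.1870.
Vmax = 1/intercept = 5.35 mM/s; Km = slope × Vmax = 0.05536 × 5.35 = 0.296 μM.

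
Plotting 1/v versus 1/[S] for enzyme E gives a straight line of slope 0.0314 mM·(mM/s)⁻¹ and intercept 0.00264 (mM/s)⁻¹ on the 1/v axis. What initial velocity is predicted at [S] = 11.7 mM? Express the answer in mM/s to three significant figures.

The y-intercept is 1/Vmax, so Vmax = 1/0.00264 = 379 mM/s.
The slope is Km/Vmax, so Km = 0.0314 × 379 = 11.9 mM.
Then v = 379 × 11.7/(11.9 + 11.7) = 188 mM/s.

188 mM/s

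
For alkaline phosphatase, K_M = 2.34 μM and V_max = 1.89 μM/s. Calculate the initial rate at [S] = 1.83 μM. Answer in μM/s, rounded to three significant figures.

0.829 μM/s

[S]/(Km+[S]) = 1.83/4.170 = 0.4388, the fractional saturation.
v = 0.4388 × Vmax = 0.4388 × 1.89 = 0.829 μM/s.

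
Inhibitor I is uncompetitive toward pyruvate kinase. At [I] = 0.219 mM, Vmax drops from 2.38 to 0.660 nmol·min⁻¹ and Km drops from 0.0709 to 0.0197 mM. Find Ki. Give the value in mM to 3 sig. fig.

0.0840 mM

Uncompetitive: Vmax,app = Vmax/α (and Km,app = Km/α) with α = 1 + [I]/Ki.
α = Vmax/Vmax,app = 2.38/0.660 = 3.606.
Ki = [I]/(α − 1) = 0.219/2.606 = 0.0840 mM.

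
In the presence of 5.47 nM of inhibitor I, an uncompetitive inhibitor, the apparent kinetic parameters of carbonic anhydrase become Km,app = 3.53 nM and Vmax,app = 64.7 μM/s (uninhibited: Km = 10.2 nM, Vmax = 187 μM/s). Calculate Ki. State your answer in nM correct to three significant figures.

Uncompetitive: Vmax,app = Vmax/α (and Km,app = Km/α) with α = 1 + [I]/Ki.
α = Vmax/Vmax,app = 187/64.7 = 2.890.
Ki = [I]/(α − 1) = 5.47/1.890 = 2.89 nM.

2.89 nM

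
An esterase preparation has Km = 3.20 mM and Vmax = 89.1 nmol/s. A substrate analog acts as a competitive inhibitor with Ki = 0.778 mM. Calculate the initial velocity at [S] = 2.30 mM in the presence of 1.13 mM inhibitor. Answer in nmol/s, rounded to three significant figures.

With α = 1 + [I]/Ki = 1 + 1.13/0.778 = 2.452, the competitive rate law is v = Vmax[S] / (αKm + [S]).
v = 89.1×2.30 / (2.452×3.20 + 2.30) = 204.9/10.15 = 20.2 nmol/s.

20.2 nmol/s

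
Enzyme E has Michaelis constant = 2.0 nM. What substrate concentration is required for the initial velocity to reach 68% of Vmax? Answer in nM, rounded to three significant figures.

v/Vmax = [S]/(Km+[S]) = 0.68, so [S] = Km·0.68/(1 − 0.68) = 2.0 × 2.125.
[S] = 4.25 nM.

4.25 nM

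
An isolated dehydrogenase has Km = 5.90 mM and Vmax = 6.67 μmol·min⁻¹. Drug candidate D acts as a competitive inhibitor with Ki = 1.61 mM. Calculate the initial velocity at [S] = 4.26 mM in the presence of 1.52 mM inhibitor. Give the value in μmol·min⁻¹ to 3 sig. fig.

1.81 μmol·min⁻¹

α = 1 + [I]/Ki = 1 + 1.52/1.61 = 1.944.
For a competitive inhibitor, Vmax is unchanged and the apparent Km becomes α·Km: Km,app = 11.5 mM, Vmax,app = 6.67 μmol·min⁻¹.
v = Vmax,app·[S]/(Km,app + [S]) = 6.67 × 4.26/(11.5 + 4.26) = 1.81 μmol·min⁻¹.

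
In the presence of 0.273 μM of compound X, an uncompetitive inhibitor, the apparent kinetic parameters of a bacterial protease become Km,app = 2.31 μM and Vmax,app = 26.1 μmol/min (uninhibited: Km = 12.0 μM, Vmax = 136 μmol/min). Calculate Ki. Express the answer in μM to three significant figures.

Uncompetitive: Vmax,app = Vmax/α (and Km,app = Km/α) with α = 1 + [I]/Ki.
α = Vmax/Vmax,app = 136/26.1 = 5.211.
Since α = 1 + [I]/Ki, [I]/Ki = 5.211 − 1 = 4.211 and Ki = 0.273/4.211 = 0.0648 μM.

0.0648 μM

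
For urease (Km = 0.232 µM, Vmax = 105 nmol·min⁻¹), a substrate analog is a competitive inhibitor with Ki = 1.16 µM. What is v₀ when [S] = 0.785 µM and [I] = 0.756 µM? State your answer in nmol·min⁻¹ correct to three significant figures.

α = 1 + [I]/Ki = 1 + 0.756/1.16 = 1.652.
For a competitive inhibitor, Vmax is unchanged and the apparent Km becomes α·Km: Km,app = 0.383 µM, Vmax,app = 105 nmol·min⁻¹.
v = Vmax,app·[S]/(Km,app + [S]) = 105 × 0.785/(0.383 + 0.785) = 70.6 nmol·min⁻¹.

70.6 nmol·min⁻¹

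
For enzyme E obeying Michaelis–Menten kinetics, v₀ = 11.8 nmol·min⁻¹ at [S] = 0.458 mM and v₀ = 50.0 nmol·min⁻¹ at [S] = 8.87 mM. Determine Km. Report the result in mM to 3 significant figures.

1.90 mM

In reciprocal form, 1/v = (Km/Vmax)·(1/[S]) + 1/Vmax. The two points give (1/[S], 1/v) = (2.183, 0.08475) and (0.1127, 0.02000).
Slope = (0.08475 − 0.02000)/(2.183 − 0.1127) = 0.03127; intercept = 0.08475 − 0.03127×2.183 = 0.01647.
Vmax = 1/intercept = 60.7 nmol·min⁻¹; Km = slope × Vmax = 0.03127 × 60.7 = 1.90 mM.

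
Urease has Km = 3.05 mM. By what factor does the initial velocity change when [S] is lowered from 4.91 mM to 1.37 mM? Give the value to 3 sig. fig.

The fractional saturations are [S]/(Km+[S]) = 4.91/7.960 = 0.6168 and 1.37/4.420 = 0.3100.
v₂/v₁ is just their ratio: 0.3100/0.6168 = 0.502.

0.502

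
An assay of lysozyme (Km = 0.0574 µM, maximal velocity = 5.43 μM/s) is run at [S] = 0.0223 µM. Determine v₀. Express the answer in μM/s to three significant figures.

1.52 μM/s

v = Vmax·[S]/(Km + [S]) = 5.43 × 0.0223 / (0.0574 + 0.0223)
  = 0.1211 / 0.07970 = 1.52 μM/s.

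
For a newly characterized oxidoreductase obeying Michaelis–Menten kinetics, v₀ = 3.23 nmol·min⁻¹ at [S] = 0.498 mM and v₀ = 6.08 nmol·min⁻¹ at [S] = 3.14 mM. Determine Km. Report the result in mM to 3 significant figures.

0.626 mM

From v = Vmax[S]/(Km+[S]), each point gives Vmax = v(Km+[S])/[S].
Equating: 3.23(Km+0.498)/0.498 = 6.08(Km+3.14)/3.14.
6.486·Km + 3.23 = 1.936·Km + 6.08, so (6.486 − 1.936)·Km = 6.08 − 3.23.
Km = 2.850/4.550 = 0.626 mM; then Vmax = 3.23(0.626+0.498)/0.498 = 7.29 nmol·min⁻¹.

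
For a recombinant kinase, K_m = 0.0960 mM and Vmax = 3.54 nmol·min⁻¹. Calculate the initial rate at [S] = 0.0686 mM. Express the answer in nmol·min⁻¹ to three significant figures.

1.48 nmol·min⁻¹

v = Vmax·[S]/(Km + [S]) = 3.54 × 0.0686 / (0.0960 + 0.0686)
  = 0.2428 / 0.1646 = 1.48 nmol·min⁻¹.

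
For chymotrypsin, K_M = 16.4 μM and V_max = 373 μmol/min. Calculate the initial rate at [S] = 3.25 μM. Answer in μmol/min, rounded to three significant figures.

[S]/(Km+[S]) = 3.25/19.65 = 0.1654, the fractional saturation.
v = 0.1654 × Vmax = 0.1654 × 373 = 61.7 μmol/min.

61.7 μmol/min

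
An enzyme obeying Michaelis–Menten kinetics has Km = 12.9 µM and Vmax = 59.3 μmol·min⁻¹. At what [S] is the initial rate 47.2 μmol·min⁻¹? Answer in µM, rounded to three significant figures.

50.3 µM

The required fractional saturation is v/Vmax = 47.2/59.3 = 0.7960.
Then [S]/(Km+[S]) = 0.7960 ⇒ [S] = 12.9 × 0.7960/(1 − 0.7960) = 50.3 µM.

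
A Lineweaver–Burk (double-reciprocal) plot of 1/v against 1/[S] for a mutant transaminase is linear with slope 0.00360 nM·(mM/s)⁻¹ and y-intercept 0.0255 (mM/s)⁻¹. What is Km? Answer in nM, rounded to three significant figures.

y-intercept = 1/Vmax ⇒ Vmax = 39.2 mM/s; slope = Km/Vmax ⇒ Km = slope × Vmax.
Km = 0.00360 × 39.2 = 0.141 nM.

0.141 nM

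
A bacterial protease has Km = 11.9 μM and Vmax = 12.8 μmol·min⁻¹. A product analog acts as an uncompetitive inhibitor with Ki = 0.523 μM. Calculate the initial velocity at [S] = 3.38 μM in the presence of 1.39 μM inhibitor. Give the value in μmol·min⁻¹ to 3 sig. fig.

α = 1 + [I]/Ki = 1 + 1.39/0.523 = 3.658.
For an uncompetitive inhibitor, both parameters are divided by α, giving Vmax/α and Km/α: Km,app = 3.25 μM, Vmax,app = 3.50 μmol·min⁻¹.
v = Vmax,app·[S]/(Km,app + [S]) = 3.50 × 3.38/(3.25 + 3.38) = 1.78 μmol·min⁻¹.

1.78 μmol·min⁻¹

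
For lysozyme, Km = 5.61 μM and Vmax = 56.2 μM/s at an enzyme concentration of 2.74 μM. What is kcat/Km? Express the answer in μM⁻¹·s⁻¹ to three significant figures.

kcat = Vmax/[E]total = 56.2/2.74 = 20.5 s⁻¹.
kcat/Km = 20.5/5.61 = 3.66 μM⁻¹·s⁻¹.

3.66 μM⁻¹·s⁻¹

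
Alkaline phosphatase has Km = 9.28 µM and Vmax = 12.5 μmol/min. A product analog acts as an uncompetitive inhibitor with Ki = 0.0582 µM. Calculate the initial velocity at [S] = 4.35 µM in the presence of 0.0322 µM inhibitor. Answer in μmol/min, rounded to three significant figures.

With α = 1 + [I]/Ki = 1 + 0.0322/0.0582 = 1.553, the uncompetitive rate law is v = (Vmax/α)·[S] / (Km/α + [S]).
v = (12.5/1.553)×4.35 / (9.28/1.553 + 4.35) = 35.01/10.32 = 3.39 μmol/min.

3.39 μmol/min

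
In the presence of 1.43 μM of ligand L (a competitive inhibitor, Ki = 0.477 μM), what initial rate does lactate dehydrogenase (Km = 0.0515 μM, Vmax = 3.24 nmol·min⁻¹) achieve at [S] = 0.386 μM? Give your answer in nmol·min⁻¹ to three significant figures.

With α = 1 + [I]/Ki = 1 + 1.43/0.477 = 3.998, the competitive rate law is v = Vmax[S] / (αKm + [S]).
v = 3.24×0.386 / (3.998×0.0515 + 0.386) = 1.251/0.5919 = 2.11 nmol·min⁻¹.

2.11 nmol·min⁻¹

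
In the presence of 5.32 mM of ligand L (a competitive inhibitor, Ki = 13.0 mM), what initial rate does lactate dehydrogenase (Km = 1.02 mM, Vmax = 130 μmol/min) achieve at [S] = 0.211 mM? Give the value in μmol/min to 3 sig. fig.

16.6 μmol/min

α = 1 + [I]/Ki = 1 + 5.32/13.0 = 1.409.
For a competitive inhibitor, Vmax is unchanged and the apparent Km becomes α·Km: Km,app = 1.44 mM, Vmax,app = 130 μmol/min.
v = Vmax,app·[S]/(Km,app + [S]) = 130 × 0.211/(1.44 + 0.211) = 16.6 μmol/min.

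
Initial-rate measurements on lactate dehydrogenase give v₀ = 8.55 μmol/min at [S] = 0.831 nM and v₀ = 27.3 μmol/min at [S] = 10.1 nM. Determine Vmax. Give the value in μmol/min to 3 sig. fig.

34.0 μmol/min

In reciprocal form, 1/v = (Km/Vmax)·(1/[S]) + 1/Vmax. The two points give (1/[S], 1/v) = (1.203, 0.1170) and (0.09901, 0.03663).
Slope = (0.1170 − 0.03663)/(1.203 − 0.09901) = 0.07274; intercept = 0.1170 − 0.07274×1.203 = 0.02943.
Vmax = 1/intercept = 34.0 μmol/min; Km = slope × Vmax = 0.07274 × 34.0 = 2.47 nM.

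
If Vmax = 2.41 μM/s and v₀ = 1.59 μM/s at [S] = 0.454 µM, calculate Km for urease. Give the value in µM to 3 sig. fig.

0.234 µM

From v = Vmax[S]/(Km+[S]), Km = [S](Vmax − v)/v.
Km = 0.454 × (2.41 − 1.59) / 1.59 = 0.3723/1.59 = 0.234 µM.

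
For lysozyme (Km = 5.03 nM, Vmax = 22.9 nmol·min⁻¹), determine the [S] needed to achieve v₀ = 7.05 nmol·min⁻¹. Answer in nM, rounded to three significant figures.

Rearranging v = Vmax[S]/(Km+[S]) gives [S] = Km·v/(Vmax − v).
[S] = 5.03 × 7.05 / (22.9 − 7.05) = 35.46/15.85 = 2.24 nM.

2.24 nM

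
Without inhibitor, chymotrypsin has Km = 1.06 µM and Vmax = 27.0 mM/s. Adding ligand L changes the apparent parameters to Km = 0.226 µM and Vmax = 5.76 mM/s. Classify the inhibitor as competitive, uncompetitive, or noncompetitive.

uncompetitive

Both Km and Vmax decrease by the same factor (~4.69-fold) — characteristic of uncompetitive inhibition.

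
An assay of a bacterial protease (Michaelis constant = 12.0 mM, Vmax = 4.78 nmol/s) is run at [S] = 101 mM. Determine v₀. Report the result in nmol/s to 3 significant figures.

4.27 nmol/s

v = Vmax·[S]/(Km + [S]) = 4.78 × 101 / (12.0 + 101)
  = 482.8 / 113.0 = 4.27 nmol/s.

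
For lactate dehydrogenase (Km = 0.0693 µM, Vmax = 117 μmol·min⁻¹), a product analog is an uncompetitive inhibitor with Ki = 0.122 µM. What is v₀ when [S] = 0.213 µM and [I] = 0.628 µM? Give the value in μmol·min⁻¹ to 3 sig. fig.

α = 1 + [I]/Ki = 1 + 0.628/0.122 = 6.148.
For an uncompetitive inhibitor, both parameters are divided by α, giving Vmax/α and Km/α: Km,app = 0.0113 µM, Vmax,app = 19.0 μmol·min⁻¹.
v = Vmax,app·[S]/(Km,app + [S]) = 19.0 × 0.213/(0.0113 + 0.213) = 18.1 μmol·min⁻¹.

18.1 μmol·min⁻¹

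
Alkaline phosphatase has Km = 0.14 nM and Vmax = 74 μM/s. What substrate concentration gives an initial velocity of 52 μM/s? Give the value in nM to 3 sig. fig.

0.331 nM

Rearranging v = Vmax[S]/(Km+[S]) gives [S] = Km·v/(Vmax − v).
[S] = 0.14 × 52 / (74 − 52) = 7.280/22.00 = 0.331 nM.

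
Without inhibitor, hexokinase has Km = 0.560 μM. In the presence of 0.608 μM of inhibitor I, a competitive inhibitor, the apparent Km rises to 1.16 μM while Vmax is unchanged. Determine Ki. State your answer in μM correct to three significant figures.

Competitive: Km,app = α·Km with α = 1 + [I]/Ki.
α = Km,app/Km = 1.16/0.560 = 2.071.
Ki = [I]/(α − 1) = 0.608/1.071 = 0.567 μM.

0.567 μM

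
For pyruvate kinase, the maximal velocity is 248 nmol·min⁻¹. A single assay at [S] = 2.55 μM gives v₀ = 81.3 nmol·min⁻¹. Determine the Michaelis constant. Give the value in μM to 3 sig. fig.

From v = Vmax[S]/(Km+[S]), Km = [S](Vmax − v)/v.
Km = 2.55 × (248 − 81.3) / 81.3 = 425.1/81.3 = 5.23 μM.

5.23 μM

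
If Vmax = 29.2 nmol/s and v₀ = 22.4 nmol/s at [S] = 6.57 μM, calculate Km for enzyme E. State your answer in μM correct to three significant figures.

1.99 μM

From v = Vmax[S]/(Km+[S]), Km = [S](Vmax − v)/v.
Km = 6.57 × (29.2 − 22.4) / 22.4 = 44.68/22.4 = 1.99 μM.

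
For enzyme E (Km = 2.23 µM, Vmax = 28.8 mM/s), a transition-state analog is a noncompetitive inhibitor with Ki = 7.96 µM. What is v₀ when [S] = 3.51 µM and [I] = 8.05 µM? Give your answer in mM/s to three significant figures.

8.76 mM/s

With α = 1 + [I]/Ki = 1 + 8.05/7.96 = 2.011, the noncompetitive rate law is v = (Vmax/α)·[S] / (Km + [S]).
v = (28.8/2.011)×3.51 / (2.23 + 3.51) = 50.26/5.740 = 8.76 mM/s.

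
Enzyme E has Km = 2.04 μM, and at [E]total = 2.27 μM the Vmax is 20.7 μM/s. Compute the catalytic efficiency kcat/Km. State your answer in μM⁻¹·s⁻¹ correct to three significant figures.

kcat = Vmax/[E]total = 20.7/2.27 = 9.12 s⁻¹.
kcat/Km = 9.12/2.04 = 4.47 μM⁻¹·s⁻¹.

4.47 μM⁻¹·s⁻¹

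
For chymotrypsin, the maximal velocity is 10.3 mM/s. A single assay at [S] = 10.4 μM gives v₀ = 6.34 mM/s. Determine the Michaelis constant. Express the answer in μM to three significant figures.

6.50 μM

From v = Vmax[S]/(Km+[S]), Km = [S](Vmax − v)/v.
Km = 10.4 × (10.3 − 6.34) / 6.34 = 41.18/6.34 = 6.50 μM.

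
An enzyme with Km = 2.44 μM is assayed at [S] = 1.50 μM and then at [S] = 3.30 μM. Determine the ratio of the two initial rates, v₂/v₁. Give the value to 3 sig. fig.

The fractional saturations are [S]/(Km+[S]) = 1.50/3.940 = 0.3807 and 3.30/5.740 = 0.5749.
v₂/v₁ is just their ratio: 0.5749/0.3807 = 1.51.

1.51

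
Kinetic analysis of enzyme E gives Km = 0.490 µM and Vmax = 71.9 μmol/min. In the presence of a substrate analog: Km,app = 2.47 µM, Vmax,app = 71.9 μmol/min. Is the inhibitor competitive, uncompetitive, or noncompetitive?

Km increases (0.490 → 2.47 µM) while Vmax is unchanged — the hallmark of competitive inhibition.

competitive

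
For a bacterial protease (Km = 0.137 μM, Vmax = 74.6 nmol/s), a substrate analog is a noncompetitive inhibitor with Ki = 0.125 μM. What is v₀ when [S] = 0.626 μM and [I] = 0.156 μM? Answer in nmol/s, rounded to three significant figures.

27.2 nmol/s

With α = 1 + [I]/Ki = 1 + 0.156/0.125 = 2.248, the noncompetitive rate law is v = (Vmax/α)·[S] / (Km + [S]).
v = (74.6/2.248)×0.626 / (0.137 + 0.626) = 20.77/0.7630 = 27.2 nmol/s.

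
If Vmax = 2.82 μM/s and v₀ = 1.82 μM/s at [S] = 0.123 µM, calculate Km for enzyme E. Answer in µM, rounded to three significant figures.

From v = Vmax[S]/(Km+[S]), Km = [S](Vmax − v)/v.
Km = 0.123 × (2.82 − 1.82) / 1.82 = 0.1230/1.82 = 0.0676 µM.

0.0676 µM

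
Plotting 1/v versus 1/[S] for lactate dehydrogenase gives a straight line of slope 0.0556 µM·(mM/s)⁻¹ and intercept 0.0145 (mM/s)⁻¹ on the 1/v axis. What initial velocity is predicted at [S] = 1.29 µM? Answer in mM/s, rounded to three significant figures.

The y-intercept is 1/Vmax, so Vmax = 1/0.0145 = 69.0 mM/s.
The slope is Km/Vmax, so Km = 0.0556 × 69.0 = 3.83 µM.
Then v = 69.0 × 1.29/(3.83 + 1.29) = 17.4 mM/s.

17.4 mM/s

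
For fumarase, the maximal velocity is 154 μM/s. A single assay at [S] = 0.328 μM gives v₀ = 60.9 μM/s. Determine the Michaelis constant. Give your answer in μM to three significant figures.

From v = Vmax[S]/(Km+[S]), Km = [S](Vmax − v)/v.
Km = 0.328 × (154 − 60.9) / 60.9 = 30.54/60.9 = 0.501 μM.

0.501 μM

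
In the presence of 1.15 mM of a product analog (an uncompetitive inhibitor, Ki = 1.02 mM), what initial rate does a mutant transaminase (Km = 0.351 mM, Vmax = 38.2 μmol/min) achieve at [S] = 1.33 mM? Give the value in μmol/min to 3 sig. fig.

α = 1 + [I]/Ki = 1 + 1.15/1.02 = 2.127.
For an uncompetitive inhibitor, both parameters are divided by α, giving Vmax/α and Km/α: Km,app = 0.165 mM, Vmax,app = 18.0 μmol/min.
v = Vmax,app·[S]/(Km,app + [S]) = 18.0 × 1.33/(0.165 + 1.33) = 16.0 μmol/min.

16.0 μmol/min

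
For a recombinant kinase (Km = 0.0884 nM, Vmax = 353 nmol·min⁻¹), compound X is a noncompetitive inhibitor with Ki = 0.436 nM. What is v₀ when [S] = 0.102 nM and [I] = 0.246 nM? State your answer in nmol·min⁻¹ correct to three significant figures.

121 nmol·min⁻¹

With α = 1 + [I]/Ki = 1 + 0.246/0.436 = 1.564, the noncompetitive rate law is v = (Vmax/α)·[S] / (Km + [S]).
v = (353/1.564)×0.102 / (0.0884 + 0.102) = 23.02/0.1904 = 121 nmol·min⁻¹.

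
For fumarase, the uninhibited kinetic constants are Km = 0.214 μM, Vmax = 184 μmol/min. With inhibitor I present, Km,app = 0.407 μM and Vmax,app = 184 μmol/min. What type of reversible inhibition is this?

competitive

Km increases (0.214 → 0.407 μM) while Vmax is unchanged — the hallmark of competitive inhibition.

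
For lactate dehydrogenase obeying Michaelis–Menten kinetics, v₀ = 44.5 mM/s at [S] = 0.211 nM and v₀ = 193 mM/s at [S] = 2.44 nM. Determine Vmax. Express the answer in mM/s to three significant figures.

From v = Vmax[S]/(Km+[S]), each point gives Vmax = v(Km+[S])/[S].
Equating: 44.5(Km+0.211)/0.211 = 193(Km+2.44)/2.44.
210.9·Km + 44.5 = 79.10·Km + 193, so (210.9 − 79.10)·Km = 193 − 44.5.
Km = 148.5/131.8 = 1.13 nM; then Vmax = 44.5(1.13+0.211)/0.211 = 282 mM/s.

282 mM/s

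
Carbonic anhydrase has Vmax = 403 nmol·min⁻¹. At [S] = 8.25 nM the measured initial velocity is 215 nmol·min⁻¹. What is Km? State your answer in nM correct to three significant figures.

v/Vmax = 215/403 = 0.5335 = [S]/(Km+[S]).
So Km + [S] = [S]/0.5335 = 15.46 nM, giving Km = 15.46 − 8.25 = 7.21 nM.

7.21 nM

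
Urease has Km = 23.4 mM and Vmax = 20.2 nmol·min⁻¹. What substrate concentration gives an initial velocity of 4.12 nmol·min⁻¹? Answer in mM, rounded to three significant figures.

6.00 mM

The required fractional saturation is v/Vmax = 4.12/20.2 = 0.2040.
Then [S]/(Km+[S]) = 0.2040 ⇒ [S] = 23.4 × 0.2040/(1 − 0.2040) = 6.00 mM.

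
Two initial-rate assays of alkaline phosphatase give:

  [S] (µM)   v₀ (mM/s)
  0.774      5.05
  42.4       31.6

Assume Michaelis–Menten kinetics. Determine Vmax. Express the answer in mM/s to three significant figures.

35.0 mM/s

From v = Vmax[S]/(Km+[S]), each point gives Vmax = v(Km+[S])/[S].
Equating: 5.05(Km+0.774)/0.774 = 31.6(Km+42.4)/42.4.
6.525·Km + 5.05 = 0.7453·Km + 31.6, so (6.525 − 0.7453)·Km = 31.6 − 5.05.
Km = 26.55/5.779 = 4.59 µM; then Vmax = 5.05(4.59+0.774)/0.774 = 35.0 mM/s.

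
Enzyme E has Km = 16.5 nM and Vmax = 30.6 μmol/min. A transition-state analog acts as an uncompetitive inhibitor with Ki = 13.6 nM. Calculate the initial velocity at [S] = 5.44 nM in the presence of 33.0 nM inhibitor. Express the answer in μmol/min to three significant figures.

With α = 1 + [I]/Ki = 1 + 33.0/13.6 = 3.426, the uncompetitive rate law is v = (Vmax/α)·[S] / (Km/α + [S]).
v = (30.6/3.426)×5.44 / (16.5/3.426 + 5.44) = 48.58/10.26 = 4.74 μmol/min.

4.74 μmol/min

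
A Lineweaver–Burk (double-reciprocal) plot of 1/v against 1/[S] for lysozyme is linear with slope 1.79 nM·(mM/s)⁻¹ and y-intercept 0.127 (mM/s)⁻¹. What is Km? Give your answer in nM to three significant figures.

14.1 nM

y-intercept = 1/Vmax ⇒ Vmax = 7.87 mM/s; slope = Km/Vmax ⇒ Km = slope × Vmax.
Km = 1.79 × 7.87 = 14.1 nM.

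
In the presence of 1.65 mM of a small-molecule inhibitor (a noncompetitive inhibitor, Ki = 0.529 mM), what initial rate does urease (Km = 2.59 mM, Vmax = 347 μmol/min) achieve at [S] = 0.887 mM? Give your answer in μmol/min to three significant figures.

21.5 μmol/min

α = 1 + [I]/Ki = 1 + 1.65/0.529 = 4.119.
For a noncompetitive inhibitor, Vmax is reduced to Vmax/α while Km is unchanged: Km,app = 2.59 mM, Vmax,app = 84.2 μmol/min.
v = Vmax,app·[S]/(Km,app + [S]) = 84.2 × 0.887/(2.59 + 0.887) = 21.5 μmol/min.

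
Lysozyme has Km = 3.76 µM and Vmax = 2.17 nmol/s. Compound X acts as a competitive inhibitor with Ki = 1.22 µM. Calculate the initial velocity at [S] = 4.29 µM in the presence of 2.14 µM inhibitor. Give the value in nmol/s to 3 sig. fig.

With α = 1 + [I]/Ki = 1 + 2.14/1.22 = 2.754, the competitive rate law is v = Vmax[S] / (αKm + [S]).
v = 2.17×4.29 / (2.754×3.76 + 4.29) = 9.309/14.65 = 0.636 nmol/s.

0.636 nmol/s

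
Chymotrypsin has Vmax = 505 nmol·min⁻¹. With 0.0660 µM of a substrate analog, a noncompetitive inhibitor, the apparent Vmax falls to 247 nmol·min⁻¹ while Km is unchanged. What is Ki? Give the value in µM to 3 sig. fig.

0.0632 µM

Noncompetitive: Vmax,app = Vmax/α with α = 1 + [I]/Ki.
α = Vmax/Vmax,app = 505/247 = 2.045.
Since α = 1 + [I]/Ki, [I]/Ki = 2.045 − 1 = 1.045 and Ki = 0.0660/1.045 = 0.0632 µM.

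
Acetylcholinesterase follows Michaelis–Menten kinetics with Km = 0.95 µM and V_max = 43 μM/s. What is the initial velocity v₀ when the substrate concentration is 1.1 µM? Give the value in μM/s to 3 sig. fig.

23.1 μM/s

v = Vmax·[S]/(Km + [S]) = 43 × 1.1 / (0.95 + 1.1)
  = 47.30 / 2.050 = 23.1 μM/s.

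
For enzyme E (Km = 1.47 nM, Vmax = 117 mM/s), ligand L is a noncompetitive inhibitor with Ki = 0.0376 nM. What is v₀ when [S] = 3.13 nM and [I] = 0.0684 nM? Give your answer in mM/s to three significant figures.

28.2 mM/s

With α = 1 + [I]/Ki = 1 + 0.0684/0.0376 = 2.819, the noncompetitive rate law is v = (Vmax/α)·[S] / (Km + [S]).
v = (117/2.819)×3.13 / (1.47 + 3.13) = 129.9/4.600 = 28.2 mM/s.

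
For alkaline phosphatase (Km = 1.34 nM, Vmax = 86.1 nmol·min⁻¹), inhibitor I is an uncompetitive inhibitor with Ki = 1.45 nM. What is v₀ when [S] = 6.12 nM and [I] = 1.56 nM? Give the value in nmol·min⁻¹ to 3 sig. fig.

37.5 nmol·min⁻¹

With α = 1 + [I]/Ki = 1 + 1.56/1.45 = 2.076, the uncompetitive rate law is v = (Vmax/α)·[S] / (Km/α + [S]).
v = (86.1/2.076)×6.12 / (1.34/2.076 + 6.12) = 253.8/6.766 = 37.5 nmol·min⁻¹.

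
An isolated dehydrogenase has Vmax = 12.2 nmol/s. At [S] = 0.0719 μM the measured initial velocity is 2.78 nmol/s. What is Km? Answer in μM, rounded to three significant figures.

0.244 μM

v/Vmax = 2.78/12.2 = 0.2279 = [S]/(Km+[S]).
So Km + [S] = [S]/0.2279 = 0.3155 μM, giving Km = 0.3155 − 0.0719 = 0.244 μM.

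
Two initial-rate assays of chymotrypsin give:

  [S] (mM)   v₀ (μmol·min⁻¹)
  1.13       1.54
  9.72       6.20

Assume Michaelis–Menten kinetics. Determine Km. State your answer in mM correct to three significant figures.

6.43 mM

From v = Vmax[S]/(Km+[S]), each point gives Vmax = v(Km+[S])/[S].
Equating: 1.54(Km+1.13)/1.13 = 6.20(Km+9.72)/9.72.
1.363·Km + 1.54 = 0.6379·Km + 6.20, so (1.363 − 0.6379)·Km = 6.20 − 1.54.
Km = 4.660/0.7250 = 6.43 mM; then Vmax = 1.54(6.43+1.13)/1.13 = 10.3 μmol·min⁻¹.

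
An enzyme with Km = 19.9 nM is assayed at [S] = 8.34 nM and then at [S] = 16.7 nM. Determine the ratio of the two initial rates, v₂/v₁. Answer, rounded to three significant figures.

The fractional saturations are [S]/(Km+[S]) = 8.34/28.24 = 0.2953 and 16.7/36.60 = 0.4563.
v₂/v₁ is just their ratio: 0.4563/0.2953 = 1.55.

1.55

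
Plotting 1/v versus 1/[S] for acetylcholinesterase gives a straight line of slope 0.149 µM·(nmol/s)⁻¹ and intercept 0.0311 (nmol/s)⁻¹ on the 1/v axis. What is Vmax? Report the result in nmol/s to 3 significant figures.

The y-intercept of a Lineweaver–Burk plot equals 1/Vmax, so Vmax = 1/0.0311 = 32.2 nmol/s.

32.2 nmol/s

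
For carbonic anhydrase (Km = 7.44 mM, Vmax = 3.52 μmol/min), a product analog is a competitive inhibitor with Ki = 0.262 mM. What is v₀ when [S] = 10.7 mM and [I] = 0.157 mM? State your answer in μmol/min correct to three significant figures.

1.67 μmol/min

With α = 1 + [I]/Ki = 1 + 0.157/0.262 = 1.599, the competitive rate law is v = Vmax[S] / (αKm + [S]).
v = 3.52×10.7 / (1.599×7.44 + 10.7) = 37.66/22.60 = 1.67 μmol/min.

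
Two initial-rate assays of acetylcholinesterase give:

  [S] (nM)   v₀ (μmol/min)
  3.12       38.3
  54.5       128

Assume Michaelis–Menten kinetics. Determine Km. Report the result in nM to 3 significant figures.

9.04 nM

From v = Vmax[S]/(Km+[S]), each point gives Vmax = v(Km+[S])/[S].
Equating: 38.3(Km+3.12)/3.12 = 128(Km+54.5)/54.5.
12.28·Km + 38.3 = 2.349·Km + 128, so (12.28 − 2.349)·Km = 128 − 38.3.
Km = 89.70/9.927 = 9.04 nM; then Vmax = 38.3(9.04+3.12)/3.12 = 149 μmol/min.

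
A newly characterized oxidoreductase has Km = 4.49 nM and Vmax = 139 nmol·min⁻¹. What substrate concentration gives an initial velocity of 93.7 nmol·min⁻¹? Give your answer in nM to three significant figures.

9.29 nM

Rearranging v = Vmax[S]/(Km+[S]) gives [S] = Km·v/(Vmax − v).
[S] = 4.49 × 93.7 / (139 − 93.7) = 420.7/45.30 = 9.29 nM.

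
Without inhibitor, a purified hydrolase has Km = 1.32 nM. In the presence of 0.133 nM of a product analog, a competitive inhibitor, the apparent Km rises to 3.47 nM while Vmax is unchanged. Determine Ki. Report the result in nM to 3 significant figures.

0.0817 nM

Competitive: Km,app = α·Km with α = 1 + [I]/Ki.
α = Km,app/Km = 3.47/1.32 = 2.629.
Since α = 1 + [I]/Ki, [I]/Ki = 2.629 − 1 = 1.629 and Ki = 0.133/1.629 = 0.0817 nM.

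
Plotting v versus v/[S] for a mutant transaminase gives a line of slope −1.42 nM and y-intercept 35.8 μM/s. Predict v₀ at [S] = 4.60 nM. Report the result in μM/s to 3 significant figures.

In the Eadie–Hofstee form v = Vmax − Km·(v/[S]), the slope is −Km and the intercept is Vmax, so Km = 1.42 nM and Vmax = 35.8 μM/s.
v = 35.8 × 4.60/(1.42 + 4.60) = 27.4 μM/s.

27.4 μM/s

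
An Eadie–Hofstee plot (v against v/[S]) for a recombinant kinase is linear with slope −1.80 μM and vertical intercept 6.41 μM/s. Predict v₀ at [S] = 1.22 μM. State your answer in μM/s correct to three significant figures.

2.59 μM/s

In the Eadie–Hofstee form v = Vmax − Km·(v/[S]), the slope is −Km and the intercept is Vmax, so Km = 1.80 μM and Vmax = 6.41 μM/s.
v = 6.41 × 1.22/(1.80 + 1.22) = 2.59 μM/s.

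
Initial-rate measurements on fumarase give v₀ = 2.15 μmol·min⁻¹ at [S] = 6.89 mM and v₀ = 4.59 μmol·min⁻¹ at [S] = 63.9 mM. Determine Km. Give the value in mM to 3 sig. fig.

In reciprocal form, 1/v = (Km/Vmax)·(1/[S]) + 1/Vmax. The two points give (1/[S], 1/v) = (0.1451, 0.4651) and (0.01565, 0.2179).
Slope = (0.4651 − 0.2179)/(0.1451 − 0.01565) = 1.909; intercept = 0.4651 − 1.909×0.1451 = 0.1880.
Vmax = 1/intercept = 5.32 μmol·min⁻¹; Km = slope × Vmax = 1.909 × 5.32 = 10.2 mM.

10.2 mM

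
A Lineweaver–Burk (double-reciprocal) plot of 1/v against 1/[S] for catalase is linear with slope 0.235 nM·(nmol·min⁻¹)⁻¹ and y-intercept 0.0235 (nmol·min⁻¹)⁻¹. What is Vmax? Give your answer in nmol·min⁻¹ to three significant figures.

The y-intercept of a Lineweaver–Burk plot equals 1/Vmax, so Vmax = 1/0.0235 = 42.6 nmol·min⁻¹.

42.6 nmol·min⁻¹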